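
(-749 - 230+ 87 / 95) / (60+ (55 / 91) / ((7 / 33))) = -59188766 / 3803325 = -15.56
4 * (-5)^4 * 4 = 10000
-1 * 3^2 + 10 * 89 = 881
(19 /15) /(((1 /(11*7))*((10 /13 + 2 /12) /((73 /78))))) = 1463 /15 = 97.53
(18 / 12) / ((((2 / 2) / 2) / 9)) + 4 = 31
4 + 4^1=8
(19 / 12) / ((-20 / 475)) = -37.60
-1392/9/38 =-232/57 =-4.07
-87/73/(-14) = 87/1022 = 0.09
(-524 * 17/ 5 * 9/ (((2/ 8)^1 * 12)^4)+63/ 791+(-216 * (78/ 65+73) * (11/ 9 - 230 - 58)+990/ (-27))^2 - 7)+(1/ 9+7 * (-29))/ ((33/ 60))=59678490002276658/ 2825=21125129204345.72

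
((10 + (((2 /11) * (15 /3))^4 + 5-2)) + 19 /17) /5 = 736768 /248897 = 2.96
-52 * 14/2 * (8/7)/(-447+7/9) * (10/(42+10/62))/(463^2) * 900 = 0.00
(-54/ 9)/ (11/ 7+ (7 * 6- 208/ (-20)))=-0.11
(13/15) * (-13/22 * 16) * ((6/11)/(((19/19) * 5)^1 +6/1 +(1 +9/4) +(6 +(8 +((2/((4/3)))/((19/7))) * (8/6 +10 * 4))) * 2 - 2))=-205504/3951255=-0.05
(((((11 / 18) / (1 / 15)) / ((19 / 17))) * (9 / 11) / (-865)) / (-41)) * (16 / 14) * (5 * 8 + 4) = 8976 / 943369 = 0.01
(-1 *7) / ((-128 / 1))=7 / 128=0.05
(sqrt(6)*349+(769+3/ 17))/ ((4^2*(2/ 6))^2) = 57.10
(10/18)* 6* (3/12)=5/6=0.83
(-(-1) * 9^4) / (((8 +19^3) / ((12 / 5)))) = 2.29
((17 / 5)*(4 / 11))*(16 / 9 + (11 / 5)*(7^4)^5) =537161536715523996172 / 2475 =217034964329504644.92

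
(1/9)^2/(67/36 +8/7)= 28/6813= 0.00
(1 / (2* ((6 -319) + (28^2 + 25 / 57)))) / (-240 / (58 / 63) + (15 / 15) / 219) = -362007 / 88979157584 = -0.00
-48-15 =-63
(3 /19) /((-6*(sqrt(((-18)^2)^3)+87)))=-1 /224922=-0.00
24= 24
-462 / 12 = -77 / 2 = -38.50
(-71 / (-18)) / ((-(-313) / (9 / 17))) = 71 / 10642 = 0.01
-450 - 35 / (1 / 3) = -555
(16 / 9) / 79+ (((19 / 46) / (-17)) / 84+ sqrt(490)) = 345833 / 15568056+ 7 * sqrt(10) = 22.16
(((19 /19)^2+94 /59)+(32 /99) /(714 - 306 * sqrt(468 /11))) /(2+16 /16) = 257937163 /298405539 - 32 * sqrt(143) /6181659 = 0.86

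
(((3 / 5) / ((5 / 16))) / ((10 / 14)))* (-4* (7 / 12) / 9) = -784 / 1125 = -0.70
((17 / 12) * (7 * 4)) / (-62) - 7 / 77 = -1495 / 2046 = -0.73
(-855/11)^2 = 731025/121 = 6041.53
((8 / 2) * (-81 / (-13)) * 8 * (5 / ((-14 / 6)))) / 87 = -12960 / 2639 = -4.91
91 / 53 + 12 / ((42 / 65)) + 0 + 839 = 318796 / 371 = 859.29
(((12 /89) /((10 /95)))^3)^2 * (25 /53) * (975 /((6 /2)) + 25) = 729.16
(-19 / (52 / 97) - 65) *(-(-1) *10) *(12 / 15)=-10446 / 13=-803.54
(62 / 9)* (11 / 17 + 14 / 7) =310 / 17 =18.24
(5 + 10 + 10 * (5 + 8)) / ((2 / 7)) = 1015 / 2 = 507.50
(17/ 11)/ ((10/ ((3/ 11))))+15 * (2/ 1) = 36351/ 1210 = 30.04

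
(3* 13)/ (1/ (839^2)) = 27452919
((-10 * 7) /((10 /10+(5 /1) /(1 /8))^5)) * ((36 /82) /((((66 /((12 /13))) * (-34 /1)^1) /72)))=90720 /11547503409871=0.00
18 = 18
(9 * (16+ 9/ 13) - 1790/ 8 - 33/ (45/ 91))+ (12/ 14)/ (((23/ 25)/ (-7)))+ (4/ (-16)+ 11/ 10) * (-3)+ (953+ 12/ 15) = 7216147/ 8970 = 804.48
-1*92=-92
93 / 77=1.21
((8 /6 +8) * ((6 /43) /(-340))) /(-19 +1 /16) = 224 /1107465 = 0.00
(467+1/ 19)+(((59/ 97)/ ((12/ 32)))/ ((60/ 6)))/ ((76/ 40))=2582806/ 5529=467.14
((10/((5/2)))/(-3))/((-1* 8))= 0.17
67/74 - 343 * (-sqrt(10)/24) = 67/74 +343 * sqrt(10)/24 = 46.10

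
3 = 3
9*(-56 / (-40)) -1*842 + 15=-4072 / 5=-814.40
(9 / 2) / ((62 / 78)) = 351 / 62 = 5.66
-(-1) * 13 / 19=0.68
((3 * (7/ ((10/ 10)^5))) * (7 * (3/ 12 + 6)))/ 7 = 525/ 4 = 131.25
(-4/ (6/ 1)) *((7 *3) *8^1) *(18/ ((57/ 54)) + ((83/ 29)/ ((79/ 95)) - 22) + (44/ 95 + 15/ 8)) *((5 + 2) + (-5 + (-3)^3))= 101468290/ 43529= 2331.05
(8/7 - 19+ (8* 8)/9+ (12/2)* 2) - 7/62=4457/3906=1.14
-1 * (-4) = 4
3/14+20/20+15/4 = 139/28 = 4.96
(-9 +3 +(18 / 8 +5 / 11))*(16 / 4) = -145 / 11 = -13.18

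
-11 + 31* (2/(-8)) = -75/4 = -18.75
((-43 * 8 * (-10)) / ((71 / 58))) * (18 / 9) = 399040 / 71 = 5620.28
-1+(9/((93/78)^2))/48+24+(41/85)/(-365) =2758554371/119260100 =23.13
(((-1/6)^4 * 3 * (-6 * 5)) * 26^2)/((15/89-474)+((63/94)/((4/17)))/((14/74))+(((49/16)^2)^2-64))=115822919680/1072782186417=0.11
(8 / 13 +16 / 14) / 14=80 / 637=0.13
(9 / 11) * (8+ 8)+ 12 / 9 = 476 / 33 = 14.42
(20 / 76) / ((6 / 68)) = 170 / 57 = 2.98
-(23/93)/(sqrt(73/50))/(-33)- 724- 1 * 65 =-789 + 115 * sqrt(146)/224037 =-788.99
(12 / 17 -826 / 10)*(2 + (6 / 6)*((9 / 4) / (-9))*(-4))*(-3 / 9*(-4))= -27844 / 85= -327.58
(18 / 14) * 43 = 387 / 7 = 55.29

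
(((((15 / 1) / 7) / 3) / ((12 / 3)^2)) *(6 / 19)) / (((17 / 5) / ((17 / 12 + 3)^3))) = 3721925 / 10418688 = 0.36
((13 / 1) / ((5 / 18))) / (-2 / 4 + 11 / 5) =468 / 17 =27.53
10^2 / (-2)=-50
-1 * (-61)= 61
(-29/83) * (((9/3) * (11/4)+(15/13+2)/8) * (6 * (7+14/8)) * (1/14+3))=-16815795/34528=-487.02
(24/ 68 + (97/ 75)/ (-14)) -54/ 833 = 24457/ 124950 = 0.20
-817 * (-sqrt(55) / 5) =1211.81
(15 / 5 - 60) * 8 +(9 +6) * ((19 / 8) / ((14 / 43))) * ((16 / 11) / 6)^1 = -66139 / 154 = -429.47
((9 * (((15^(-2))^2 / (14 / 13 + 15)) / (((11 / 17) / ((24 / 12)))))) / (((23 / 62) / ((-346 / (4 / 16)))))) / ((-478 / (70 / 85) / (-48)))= -249872896 / 23695505625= -0.01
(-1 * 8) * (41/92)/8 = -0.45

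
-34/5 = -6.80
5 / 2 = 2.50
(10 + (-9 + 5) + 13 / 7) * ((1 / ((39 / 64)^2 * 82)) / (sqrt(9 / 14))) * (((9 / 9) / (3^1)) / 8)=14080 * sqrt(14) / 3928743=0.01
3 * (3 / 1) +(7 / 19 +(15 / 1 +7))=596 / 19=31.37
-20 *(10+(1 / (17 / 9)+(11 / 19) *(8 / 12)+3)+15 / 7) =-2178460 / 6783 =-321.16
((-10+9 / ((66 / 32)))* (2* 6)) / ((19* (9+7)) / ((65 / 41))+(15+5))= -130 / 407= -0.32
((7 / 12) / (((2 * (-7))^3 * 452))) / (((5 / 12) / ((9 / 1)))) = -9 / 885920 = -0.00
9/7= 1.29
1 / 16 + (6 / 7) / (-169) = 1087 / 18928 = 0.06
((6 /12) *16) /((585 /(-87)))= -232 /195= -1.19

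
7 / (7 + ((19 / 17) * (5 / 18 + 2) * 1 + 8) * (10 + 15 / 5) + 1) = 2142 / 44399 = 0.05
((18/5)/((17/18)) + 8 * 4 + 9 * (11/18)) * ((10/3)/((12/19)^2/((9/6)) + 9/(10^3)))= 845101000/1687233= 500.88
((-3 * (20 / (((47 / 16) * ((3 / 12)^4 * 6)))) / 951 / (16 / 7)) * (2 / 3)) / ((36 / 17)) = -152320 / 1206819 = -0.13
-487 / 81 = -6.01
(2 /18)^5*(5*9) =5 /6561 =0.00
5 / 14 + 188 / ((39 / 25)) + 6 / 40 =660769 / 5460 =121.02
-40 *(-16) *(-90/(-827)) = 57600/827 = 69.65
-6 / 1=-6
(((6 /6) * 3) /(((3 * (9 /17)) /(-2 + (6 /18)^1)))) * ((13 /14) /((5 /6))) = -221 /63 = -3.51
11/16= 0.69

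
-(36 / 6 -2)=-4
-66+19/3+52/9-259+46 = -2402/9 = -266.89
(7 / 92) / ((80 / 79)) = 553 / 7360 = 0.08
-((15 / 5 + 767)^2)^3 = -208422380089000000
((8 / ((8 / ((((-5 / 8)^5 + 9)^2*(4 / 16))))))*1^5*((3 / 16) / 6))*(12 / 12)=85139653369 / 137438953472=0.62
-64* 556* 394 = -14020096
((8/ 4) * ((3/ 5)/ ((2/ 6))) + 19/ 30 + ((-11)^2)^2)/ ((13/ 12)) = 878714/ 65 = 13518.68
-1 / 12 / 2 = -1 / 24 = -0.04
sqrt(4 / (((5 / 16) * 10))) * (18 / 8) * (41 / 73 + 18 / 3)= 16.70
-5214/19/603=-1738/3819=-0.46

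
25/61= 0.41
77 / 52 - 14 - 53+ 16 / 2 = -57.52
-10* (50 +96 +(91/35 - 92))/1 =-566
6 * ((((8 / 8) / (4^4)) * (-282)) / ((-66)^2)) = -0.00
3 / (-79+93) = 3 / 14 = 0.21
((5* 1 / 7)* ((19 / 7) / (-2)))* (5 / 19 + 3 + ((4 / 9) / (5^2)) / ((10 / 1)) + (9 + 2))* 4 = -87118 / 1575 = -55.31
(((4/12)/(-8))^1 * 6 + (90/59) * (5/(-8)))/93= -71/5487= -0.01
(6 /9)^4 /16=1 /81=0.01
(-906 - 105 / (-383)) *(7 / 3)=-809417 / 383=-2113.36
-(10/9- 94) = 836/9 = 92.89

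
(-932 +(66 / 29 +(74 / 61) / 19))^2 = 976363260163344 / 1129699321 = 864268.25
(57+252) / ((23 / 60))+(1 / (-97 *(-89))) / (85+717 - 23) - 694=17337325869 / 154677461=112.09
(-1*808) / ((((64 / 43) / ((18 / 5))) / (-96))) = 938088 / 5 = 187617.60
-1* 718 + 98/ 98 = -717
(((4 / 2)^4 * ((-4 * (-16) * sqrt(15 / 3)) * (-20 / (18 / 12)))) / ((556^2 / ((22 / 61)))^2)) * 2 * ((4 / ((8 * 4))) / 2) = -9680 * sqrt(5) / 4167159520683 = -0.00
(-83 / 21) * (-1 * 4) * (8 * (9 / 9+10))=29216 / 21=1391.24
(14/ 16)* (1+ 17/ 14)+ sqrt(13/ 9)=sqrt(13)/ 3+ 31/ 16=3.14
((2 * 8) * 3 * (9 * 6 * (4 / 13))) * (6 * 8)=38281.85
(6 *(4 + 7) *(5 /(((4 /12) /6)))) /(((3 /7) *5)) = 2772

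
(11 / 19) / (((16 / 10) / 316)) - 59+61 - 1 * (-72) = 7157 / 38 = 188.34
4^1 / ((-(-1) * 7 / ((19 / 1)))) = 76 / 7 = 10.86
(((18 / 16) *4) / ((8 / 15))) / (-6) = -45 / 32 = -1.41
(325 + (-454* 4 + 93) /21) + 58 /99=243.54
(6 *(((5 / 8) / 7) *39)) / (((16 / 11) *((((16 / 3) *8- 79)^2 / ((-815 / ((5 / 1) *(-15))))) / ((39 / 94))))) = 24544377 / 500332672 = 0.05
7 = 7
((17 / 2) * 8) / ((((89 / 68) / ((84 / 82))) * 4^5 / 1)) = 6069 / 116768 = 0.05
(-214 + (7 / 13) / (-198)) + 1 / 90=-213.99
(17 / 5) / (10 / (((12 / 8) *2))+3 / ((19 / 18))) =969 / 1760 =0.55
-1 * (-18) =18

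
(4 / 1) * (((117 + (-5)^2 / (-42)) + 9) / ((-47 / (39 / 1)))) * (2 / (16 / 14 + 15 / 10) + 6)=-34235500 / 12173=-2812.41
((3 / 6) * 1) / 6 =1 / 12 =0.08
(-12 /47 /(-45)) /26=2 /9165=0.00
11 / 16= 0.69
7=7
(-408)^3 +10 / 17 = -1154594294 / 17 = -67917311.41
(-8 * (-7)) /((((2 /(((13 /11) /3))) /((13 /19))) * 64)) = 1183 /10032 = 0.12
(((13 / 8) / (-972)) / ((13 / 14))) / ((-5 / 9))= 7 / 2160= 0.00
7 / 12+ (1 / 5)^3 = 887 / 1500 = 0.59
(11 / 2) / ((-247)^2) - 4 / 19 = -25677 / 122018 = -0.21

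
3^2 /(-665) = -9 /665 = -0.01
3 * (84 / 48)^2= 147 / 16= 9.19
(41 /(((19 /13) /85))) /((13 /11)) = 38335 /19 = 2017.63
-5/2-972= -1949/2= -974.50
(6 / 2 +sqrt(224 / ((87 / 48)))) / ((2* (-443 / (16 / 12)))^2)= 4 / 588747 +64* sqrt(406) / 51220989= 0.00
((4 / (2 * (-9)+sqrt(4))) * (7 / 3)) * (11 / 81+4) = -2345 / 972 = -2.41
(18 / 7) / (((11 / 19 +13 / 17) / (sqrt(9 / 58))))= 8721 * sqrt(58) / 88102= 0.75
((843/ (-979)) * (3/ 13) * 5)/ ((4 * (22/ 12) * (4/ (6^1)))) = -113805/ 559988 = -0.20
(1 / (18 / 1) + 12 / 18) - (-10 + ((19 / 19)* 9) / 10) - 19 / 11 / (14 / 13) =8.22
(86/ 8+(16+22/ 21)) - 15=1075/ 84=12.80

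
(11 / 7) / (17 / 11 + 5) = 121 / 504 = 0.24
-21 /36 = -7 /12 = -0.58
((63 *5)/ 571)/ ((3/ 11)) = 1155/ 571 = 2.02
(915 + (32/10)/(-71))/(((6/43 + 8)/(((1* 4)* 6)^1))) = 2697.81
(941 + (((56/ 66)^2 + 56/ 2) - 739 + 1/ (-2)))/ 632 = 501419/ 1376496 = 0.36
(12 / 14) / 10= 0.09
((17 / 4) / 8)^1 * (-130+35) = -50.47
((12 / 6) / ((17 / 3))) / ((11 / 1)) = 6 / 187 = 0.03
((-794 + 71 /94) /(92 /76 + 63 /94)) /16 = -1416735 /53744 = -26.36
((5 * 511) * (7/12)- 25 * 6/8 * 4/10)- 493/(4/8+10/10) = 4617/4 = 1154.25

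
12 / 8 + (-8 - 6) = -25 / 2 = -12.50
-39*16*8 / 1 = -4992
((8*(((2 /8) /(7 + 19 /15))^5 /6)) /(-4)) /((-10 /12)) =151875 /15009920319488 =0.00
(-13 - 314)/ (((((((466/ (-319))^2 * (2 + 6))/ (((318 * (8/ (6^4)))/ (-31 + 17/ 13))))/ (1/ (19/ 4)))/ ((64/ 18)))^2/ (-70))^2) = -206511819306737395936940049528727393600/ 1825554688493758857033199551704725038822987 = -0.00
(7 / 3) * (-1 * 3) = -7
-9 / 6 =-3 / 2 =-1.50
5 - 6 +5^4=624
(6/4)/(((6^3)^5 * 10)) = 0.00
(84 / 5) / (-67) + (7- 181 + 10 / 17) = -989008 / 5695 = -173.66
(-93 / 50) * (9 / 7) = -837 / 350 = -2.39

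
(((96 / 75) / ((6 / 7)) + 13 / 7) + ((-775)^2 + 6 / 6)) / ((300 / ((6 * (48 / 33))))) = 2522643272 / 144375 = 17472.85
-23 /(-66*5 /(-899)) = -20677 /330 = -62.66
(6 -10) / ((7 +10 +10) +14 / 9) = -36 / 257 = -0.14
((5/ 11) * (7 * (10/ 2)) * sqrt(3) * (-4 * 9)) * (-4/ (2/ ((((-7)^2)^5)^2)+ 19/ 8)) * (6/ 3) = 6434448354239431760640 * sqrt(3)/ 3335316731240181677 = 3341.45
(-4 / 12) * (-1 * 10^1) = 3.33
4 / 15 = 0.27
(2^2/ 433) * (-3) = -0.03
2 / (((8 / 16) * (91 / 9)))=36 / 91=0.40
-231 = -231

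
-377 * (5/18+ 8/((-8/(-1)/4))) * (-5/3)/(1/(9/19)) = 145145/114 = 1273.20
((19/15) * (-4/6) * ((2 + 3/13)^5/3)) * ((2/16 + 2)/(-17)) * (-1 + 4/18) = -2727982817/1804483980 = -1.51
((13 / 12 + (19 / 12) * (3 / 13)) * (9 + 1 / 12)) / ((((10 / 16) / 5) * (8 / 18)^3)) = 997677 / 832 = 1199.13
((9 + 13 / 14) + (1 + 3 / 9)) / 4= 473 / 168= 2.82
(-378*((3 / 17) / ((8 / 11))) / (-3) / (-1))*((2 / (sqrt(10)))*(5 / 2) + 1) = -78.91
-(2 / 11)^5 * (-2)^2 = -128 / 161051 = -0.00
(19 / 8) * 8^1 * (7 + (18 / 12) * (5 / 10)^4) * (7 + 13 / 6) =237215 / 192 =1235.49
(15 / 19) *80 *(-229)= -274800 / 19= -14463.16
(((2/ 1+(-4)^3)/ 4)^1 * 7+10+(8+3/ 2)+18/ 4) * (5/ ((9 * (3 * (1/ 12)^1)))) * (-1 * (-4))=-6760/ 9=-751.11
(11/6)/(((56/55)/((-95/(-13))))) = 57475/4368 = 13.16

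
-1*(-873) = 873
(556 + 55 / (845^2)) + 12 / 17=1351506707 / 2427685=556.71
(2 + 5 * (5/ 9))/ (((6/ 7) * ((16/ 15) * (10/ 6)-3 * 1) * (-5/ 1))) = 301/ 330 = 0.91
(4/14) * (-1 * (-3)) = 6/7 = 0.86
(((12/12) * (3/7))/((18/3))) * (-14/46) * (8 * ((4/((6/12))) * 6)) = -192/23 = -8.35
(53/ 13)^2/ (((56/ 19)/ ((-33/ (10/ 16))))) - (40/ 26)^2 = -1775243/ 5915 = -300.13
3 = 3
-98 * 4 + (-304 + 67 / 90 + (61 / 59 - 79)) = -4105807 / 5310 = -773.22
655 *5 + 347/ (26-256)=752903/ 230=3273.49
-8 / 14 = -4 / 7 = -0.57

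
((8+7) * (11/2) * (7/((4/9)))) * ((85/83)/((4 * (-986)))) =-51975/154048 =-0.34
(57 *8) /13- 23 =157 /13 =12.08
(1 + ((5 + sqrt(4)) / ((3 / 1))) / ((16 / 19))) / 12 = 181 / 576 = 0.31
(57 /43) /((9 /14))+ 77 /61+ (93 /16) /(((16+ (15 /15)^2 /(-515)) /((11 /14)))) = 3.61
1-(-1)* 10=11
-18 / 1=-18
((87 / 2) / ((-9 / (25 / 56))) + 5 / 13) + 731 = 3185263 / 4368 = 729.23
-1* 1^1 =-1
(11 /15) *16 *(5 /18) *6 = 176 /9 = 19.56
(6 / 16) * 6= 9 / 4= 2.25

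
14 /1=14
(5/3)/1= 5/3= 1.67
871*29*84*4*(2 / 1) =16974048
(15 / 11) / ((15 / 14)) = 14 / 11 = 1.27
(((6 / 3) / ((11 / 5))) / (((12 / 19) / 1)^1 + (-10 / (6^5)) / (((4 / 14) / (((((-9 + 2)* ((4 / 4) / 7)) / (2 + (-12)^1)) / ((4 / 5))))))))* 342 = 4042275840 / 8204141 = 492.71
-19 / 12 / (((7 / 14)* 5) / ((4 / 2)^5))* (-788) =239552 / 15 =15970.13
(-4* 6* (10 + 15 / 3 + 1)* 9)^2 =11943936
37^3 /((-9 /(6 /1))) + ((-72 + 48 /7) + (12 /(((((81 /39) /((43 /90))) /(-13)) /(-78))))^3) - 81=21931762508.72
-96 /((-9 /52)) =1664 /3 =554.67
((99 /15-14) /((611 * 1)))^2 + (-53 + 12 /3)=-457316856 /9333025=-49.00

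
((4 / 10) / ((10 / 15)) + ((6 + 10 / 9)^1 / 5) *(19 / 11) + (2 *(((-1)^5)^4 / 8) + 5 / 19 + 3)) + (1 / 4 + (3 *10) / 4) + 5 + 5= 228727 / 9405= 24.32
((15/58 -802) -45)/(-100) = 49111/5800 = 8.47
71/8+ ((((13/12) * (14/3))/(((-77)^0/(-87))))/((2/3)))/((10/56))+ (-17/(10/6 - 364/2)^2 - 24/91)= -3685.99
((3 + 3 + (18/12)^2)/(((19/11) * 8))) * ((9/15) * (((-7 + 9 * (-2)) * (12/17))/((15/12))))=-3267/646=-5.06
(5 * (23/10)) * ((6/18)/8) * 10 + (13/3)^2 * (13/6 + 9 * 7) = 265351/216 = 1228.48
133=133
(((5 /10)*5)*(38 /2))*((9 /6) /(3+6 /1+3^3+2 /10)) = 1425 /724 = 1.97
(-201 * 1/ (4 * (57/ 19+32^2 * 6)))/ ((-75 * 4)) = 67/ 2458800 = 0.00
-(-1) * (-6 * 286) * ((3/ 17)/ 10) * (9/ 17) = -23166/ 1445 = -16.03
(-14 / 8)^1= -7 / 4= -1.75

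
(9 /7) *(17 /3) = 51 /7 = 7.29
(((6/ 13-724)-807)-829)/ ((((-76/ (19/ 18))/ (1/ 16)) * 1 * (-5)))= -15337/ 37440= -0.41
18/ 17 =1.06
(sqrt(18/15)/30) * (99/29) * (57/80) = 1881 * sqrt(30)/116000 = 0.09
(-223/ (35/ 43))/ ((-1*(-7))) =-9589/ 245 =-39.14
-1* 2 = -2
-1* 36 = -36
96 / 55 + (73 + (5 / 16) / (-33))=74.74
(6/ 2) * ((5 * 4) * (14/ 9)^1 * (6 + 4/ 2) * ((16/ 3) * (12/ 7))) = 20480/ 3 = 6826.67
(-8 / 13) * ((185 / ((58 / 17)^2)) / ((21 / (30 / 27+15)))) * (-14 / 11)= 1069300 / 111969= 9.55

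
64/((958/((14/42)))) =0.02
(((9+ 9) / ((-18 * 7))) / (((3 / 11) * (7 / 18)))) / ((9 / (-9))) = 66 / 49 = 1.35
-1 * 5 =-5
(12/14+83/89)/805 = 223/100303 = 0.00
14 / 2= 7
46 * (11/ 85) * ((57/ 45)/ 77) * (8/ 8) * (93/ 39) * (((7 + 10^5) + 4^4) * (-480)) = -86928823104/ 7735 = -11238374.03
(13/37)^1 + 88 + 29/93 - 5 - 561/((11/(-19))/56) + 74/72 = 54348.69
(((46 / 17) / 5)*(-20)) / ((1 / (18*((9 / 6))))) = -292.24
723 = 723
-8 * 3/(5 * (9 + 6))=-8/25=-0.32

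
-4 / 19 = -0.21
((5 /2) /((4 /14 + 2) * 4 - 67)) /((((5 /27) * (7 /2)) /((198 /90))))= -11 /75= -0.15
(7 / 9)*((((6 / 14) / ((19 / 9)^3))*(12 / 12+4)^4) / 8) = 151875 / 54872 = 2.77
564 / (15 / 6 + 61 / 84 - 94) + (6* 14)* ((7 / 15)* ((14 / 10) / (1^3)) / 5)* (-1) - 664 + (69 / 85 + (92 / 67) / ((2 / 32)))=-5718185377 / 8684875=-658.41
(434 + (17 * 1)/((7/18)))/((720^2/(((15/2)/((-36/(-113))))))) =23617/1088640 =0.02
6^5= 7776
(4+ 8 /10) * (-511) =-12264 /5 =-2452.80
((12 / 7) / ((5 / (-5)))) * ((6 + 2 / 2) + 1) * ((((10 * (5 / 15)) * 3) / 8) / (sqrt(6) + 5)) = -600 / 133 + 120 * sqrt(6) / 133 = -2.30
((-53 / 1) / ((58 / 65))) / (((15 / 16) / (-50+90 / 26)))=256520 / 87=2948.51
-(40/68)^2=-100/289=-0.35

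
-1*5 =-5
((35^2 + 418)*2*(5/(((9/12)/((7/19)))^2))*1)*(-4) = -51524480/3249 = -15858.57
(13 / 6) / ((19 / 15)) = 65 / 38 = 1.71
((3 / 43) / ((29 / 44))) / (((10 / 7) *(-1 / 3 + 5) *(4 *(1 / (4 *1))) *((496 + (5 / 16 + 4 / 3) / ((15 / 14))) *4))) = 162 / 20304901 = 0.00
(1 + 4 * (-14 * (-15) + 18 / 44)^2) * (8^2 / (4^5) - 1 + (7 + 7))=203563739 / 88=2313224.31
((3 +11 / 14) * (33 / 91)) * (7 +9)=13992 / 637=21.97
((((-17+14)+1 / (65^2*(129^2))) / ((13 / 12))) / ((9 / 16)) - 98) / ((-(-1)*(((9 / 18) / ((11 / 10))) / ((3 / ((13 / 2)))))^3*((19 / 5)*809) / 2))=-6010097812471456 / 85739148266256875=-0.07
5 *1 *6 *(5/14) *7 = 75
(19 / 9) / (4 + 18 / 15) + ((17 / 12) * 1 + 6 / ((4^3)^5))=114487722335 / 62813896704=1.82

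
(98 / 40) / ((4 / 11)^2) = 5929 / 320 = 18.53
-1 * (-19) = 19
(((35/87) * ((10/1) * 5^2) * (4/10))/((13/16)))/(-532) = -2000/21489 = -0.09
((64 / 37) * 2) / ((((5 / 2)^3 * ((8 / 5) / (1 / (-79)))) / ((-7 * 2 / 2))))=896 / 73075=0.01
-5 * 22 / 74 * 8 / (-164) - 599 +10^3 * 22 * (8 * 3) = 800067427 / 1517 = 527401.07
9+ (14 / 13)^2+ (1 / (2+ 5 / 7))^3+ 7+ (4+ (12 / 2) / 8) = 101820517 / 4636684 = 21.96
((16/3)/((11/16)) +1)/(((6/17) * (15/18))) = 4913/165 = 29.78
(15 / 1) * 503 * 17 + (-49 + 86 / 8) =512907 / 4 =128226.75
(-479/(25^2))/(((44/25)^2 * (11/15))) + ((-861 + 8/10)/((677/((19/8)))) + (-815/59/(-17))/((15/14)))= -563245881107/216909662640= -2.60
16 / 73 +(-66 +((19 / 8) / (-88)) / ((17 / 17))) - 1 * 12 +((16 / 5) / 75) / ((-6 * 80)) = -22492707571 / 289080000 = -77.81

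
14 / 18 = 7 / 9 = 0.78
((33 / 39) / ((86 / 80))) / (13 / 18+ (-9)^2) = 7920 / 822289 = 0.01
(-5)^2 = 25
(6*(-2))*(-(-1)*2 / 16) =-3 / 2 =-1.50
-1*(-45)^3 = 91125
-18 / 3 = -6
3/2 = 1.50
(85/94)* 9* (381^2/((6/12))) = 2362726.91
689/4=172.25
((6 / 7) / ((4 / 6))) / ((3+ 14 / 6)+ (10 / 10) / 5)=135 / 581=0.23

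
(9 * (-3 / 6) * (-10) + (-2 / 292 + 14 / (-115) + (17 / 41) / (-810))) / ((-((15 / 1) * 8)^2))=-0.00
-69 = -69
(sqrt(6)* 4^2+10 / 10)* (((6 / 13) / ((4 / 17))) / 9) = 17 / 78+136* sqrt(6) / 39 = 8.76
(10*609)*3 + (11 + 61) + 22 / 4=36695 / 2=18347.50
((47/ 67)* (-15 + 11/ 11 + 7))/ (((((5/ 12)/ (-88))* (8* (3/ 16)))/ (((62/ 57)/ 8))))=1795024/ 19095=94.00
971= 971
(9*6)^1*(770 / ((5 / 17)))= 141372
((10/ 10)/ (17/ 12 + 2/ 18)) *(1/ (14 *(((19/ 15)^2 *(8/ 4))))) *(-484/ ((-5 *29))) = 3564/ 73283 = 0.05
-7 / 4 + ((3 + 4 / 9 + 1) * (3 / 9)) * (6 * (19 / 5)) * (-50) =-60863 / 36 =-1690.64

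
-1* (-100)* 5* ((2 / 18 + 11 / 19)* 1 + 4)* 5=2005000 / 171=11725.15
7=7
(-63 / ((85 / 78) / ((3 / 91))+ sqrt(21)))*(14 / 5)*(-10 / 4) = 674730 / 49603 - 20412*sqrt(21) / 49603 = 11.72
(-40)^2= 1600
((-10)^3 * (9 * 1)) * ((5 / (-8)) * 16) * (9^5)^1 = 5314410000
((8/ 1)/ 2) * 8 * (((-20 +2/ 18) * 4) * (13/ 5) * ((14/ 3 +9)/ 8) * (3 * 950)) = -290037280/ 9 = -32226364.44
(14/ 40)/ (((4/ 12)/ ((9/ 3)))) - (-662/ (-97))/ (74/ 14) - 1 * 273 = -19462513/ 71780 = -271.14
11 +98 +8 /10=549 /5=109.80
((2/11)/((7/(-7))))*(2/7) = -4/77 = -0.05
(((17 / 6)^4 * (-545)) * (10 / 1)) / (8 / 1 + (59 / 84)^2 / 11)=-245347113550 / 5619681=-43658.55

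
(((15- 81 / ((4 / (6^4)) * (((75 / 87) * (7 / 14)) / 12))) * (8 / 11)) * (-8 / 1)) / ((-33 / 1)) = -389662912 / 3025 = -128814.19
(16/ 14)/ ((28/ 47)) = 94/ 49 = 1.92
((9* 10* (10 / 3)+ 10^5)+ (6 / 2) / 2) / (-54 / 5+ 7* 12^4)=1003015 / 1451412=0.69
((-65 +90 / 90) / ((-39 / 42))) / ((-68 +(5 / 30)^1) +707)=5376 / 49855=0.11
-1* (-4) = 4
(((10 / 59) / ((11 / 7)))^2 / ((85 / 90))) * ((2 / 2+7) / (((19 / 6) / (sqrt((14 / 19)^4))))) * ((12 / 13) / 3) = 3319142400 / 638472902639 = 0.01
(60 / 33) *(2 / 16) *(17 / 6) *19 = 1615 / 132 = 12.23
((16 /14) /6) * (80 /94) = 160 /987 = 0.16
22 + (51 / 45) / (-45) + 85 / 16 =294703 / 10800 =27.29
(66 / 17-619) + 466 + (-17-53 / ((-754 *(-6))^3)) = -261476390463877 / 1574043427008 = -166.12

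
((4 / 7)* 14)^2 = 64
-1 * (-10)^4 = -10000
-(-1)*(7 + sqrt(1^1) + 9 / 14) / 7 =121 / 98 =1.23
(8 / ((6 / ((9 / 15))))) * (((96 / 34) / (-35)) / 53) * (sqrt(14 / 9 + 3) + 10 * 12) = -4608 / 31535 - 64 * sqrt(41) / 157675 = -0.15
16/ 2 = 8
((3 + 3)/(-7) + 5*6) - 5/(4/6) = 303/14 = 21.64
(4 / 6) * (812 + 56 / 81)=131656 / 243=541.79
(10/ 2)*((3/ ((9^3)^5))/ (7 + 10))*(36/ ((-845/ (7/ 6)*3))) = -14/ 197175074169308859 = -0.00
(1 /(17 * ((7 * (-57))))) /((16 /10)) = -5 /54264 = -0.00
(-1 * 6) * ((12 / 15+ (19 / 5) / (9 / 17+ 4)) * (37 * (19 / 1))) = -2661558 / 385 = -6913.14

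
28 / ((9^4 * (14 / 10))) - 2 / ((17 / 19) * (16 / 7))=-869893 / 892296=-0.97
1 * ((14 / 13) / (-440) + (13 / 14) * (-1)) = -0.93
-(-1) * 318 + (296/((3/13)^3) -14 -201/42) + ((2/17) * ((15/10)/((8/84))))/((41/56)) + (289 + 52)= 6515085985/263466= 24728.37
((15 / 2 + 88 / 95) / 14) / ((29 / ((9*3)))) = 43227 / 77140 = 0.56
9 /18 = 1 /2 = 0.50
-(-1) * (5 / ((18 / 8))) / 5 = 4 / 9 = 0.44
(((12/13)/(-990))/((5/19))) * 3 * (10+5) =-114/715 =-0.16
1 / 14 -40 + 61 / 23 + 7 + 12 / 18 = -29.61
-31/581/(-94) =31/54614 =0.00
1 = 1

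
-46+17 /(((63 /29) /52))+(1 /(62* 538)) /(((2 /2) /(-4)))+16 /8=190662833 /525357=362.92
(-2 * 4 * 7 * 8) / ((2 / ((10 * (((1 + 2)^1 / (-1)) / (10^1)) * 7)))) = 4704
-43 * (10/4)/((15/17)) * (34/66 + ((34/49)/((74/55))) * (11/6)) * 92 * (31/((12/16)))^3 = -1867554542047808/1615383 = -1156106348.80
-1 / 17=-0.06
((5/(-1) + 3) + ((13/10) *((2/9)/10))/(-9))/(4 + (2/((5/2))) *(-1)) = -8113/12960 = -0.63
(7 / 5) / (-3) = -7 / 15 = -0.47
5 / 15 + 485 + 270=2266 / 3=755.33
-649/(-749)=649/749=0.87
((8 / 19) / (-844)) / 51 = -0.00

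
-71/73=-0.97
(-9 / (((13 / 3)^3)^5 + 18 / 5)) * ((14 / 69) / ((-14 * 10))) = 43046721 / 11772755405121769106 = 0.00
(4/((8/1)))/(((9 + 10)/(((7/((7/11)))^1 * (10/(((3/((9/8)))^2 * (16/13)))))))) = 0.33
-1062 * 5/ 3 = -1770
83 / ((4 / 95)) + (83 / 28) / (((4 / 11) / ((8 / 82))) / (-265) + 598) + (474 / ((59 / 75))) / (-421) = 597020223777575 / 303083068617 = 1969.82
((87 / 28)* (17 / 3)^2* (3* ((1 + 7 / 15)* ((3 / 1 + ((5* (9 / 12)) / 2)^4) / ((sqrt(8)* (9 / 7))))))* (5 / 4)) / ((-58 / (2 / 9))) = -66666809* sqrt(2) / 10616832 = -8.88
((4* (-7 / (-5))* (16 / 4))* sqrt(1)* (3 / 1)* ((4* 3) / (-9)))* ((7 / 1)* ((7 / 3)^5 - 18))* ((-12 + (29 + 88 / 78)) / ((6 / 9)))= -13782925408 / 15795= -872613.19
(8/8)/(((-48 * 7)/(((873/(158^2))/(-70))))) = 291/195717760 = 0.00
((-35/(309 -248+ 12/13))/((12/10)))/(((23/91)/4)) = -11830/1587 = -7.45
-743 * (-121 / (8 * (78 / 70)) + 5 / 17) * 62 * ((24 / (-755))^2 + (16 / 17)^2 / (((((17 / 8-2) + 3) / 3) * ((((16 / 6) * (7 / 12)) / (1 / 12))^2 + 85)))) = 1818.33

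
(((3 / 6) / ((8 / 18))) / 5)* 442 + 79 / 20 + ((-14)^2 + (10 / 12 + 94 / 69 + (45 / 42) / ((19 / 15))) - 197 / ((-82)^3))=2550544816339 / 8433173560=302.44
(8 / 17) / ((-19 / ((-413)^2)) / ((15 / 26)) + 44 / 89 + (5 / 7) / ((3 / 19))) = 1821676920 / 19424990483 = 0.09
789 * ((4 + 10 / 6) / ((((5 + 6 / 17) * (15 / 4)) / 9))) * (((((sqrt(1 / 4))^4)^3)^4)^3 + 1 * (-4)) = -20340152883656604877424464064990208155820641518923 / 2536709766332858382349687953513751121305272320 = -8018.32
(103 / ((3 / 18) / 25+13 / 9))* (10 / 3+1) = 200850 / 653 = 307.58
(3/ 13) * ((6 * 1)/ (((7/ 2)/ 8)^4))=1179648/ 31213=37.79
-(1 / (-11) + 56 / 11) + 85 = 80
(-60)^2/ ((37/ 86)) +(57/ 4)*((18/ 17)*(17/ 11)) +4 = 6833437/ 814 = 8394.89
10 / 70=1 / 7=0.14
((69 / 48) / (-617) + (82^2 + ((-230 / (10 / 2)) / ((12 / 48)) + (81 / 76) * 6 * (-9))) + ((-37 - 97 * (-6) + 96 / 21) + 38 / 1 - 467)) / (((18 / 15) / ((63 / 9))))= 14449336915 / 375136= 38517.60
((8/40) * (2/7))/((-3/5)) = -2/21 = -0.10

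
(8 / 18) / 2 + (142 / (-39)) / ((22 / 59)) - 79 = -113954 / 1287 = -88.54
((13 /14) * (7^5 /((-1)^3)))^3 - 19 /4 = -30409307980635 /8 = -3801163497579.38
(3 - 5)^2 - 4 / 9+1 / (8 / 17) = 409 / 72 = 5.68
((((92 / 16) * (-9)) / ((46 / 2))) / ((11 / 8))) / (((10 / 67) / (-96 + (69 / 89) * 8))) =4819176 / 4895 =984.51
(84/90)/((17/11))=154/255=0.60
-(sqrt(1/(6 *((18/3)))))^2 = -1/36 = -0.03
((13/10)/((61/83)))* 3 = 3237/610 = 5.31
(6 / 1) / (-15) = -2 / 5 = -0.40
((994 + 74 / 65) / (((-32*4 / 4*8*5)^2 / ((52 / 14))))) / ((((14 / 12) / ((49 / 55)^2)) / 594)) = 64182699 / 70400000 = 0.91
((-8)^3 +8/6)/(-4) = 127.67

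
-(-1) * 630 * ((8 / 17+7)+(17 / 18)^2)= 1612135 / 306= 5268.42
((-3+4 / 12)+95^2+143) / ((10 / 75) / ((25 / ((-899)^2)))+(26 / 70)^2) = 168413000 / 79206233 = 2.13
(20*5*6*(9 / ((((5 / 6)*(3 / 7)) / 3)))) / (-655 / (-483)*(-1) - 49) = -10954440 / 12161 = -900.78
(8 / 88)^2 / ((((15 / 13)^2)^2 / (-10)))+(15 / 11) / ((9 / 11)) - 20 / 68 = 27615176 / 20827125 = 1.33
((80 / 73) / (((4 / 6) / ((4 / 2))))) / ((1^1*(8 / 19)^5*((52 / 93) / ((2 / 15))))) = 230277207 / 3887104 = 59.24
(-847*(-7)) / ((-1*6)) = -5929 / 6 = -988.17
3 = 3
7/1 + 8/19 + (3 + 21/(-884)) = 174633/16796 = 10.40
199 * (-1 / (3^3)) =-199 / 27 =-7.37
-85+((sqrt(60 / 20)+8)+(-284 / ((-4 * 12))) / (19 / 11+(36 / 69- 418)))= -75.28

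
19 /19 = 1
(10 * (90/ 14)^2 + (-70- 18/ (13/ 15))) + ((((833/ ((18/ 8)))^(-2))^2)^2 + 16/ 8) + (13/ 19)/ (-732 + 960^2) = 21564549142300095947729621001001072171/ 66455500484712987176047995259650048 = 324.50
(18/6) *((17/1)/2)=51/2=25.50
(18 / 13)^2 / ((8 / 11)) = 2.64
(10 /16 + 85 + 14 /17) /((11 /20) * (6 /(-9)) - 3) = -176355 /6868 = -25.68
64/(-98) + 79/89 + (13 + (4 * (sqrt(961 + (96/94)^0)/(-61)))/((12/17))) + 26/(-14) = 49617/4361 -17 * sqrt(962)/183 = 8.50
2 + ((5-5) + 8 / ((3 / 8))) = 70 / 3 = 23.33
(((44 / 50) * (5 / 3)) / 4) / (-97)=-11 / 2910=-0.00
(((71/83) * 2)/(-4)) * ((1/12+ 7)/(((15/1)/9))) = -1.82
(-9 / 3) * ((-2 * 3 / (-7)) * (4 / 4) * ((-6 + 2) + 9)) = -90 / 7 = -12.86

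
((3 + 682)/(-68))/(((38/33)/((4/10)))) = -4521/1292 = -3.50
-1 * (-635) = 635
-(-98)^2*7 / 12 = -16807 / 3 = -5602.33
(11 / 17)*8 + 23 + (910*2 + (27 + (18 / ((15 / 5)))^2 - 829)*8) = -72757 / 17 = -4279.82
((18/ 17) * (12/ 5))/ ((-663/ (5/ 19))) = -72/ 71383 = -0.00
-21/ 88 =-0.24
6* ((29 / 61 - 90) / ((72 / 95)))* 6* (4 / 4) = -518795 / 122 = -4252.42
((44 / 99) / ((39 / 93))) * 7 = 7.42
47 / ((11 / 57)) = 2679 / 11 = 243.55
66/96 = 11/16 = 0.69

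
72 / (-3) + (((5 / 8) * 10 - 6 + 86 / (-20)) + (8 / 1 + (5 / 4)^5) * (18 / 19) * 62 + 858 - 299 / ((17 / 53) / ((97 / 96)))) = 666310709 / 1240320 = 537.21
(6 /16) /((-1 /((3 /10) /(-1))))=9 /80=0.11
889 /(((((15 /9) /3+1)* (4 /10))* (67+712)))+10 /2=21295 /3116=6.83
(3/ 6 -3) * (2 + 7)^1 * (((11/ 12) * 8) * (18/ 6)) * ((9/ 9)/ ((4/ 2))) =-495/ 2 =-247.50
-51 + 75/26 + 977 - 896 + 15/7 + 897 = 169629/182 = 932.03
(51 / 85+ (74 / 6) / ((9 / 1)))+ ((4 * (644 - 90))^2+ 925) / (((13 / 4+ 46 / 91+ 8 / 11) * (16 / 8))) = 442485923768 / 807705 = 547831.11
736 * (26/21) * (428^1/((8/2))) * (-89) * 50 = -433886019.05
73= 73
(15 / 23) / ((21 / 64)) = 320 / 161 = 1.99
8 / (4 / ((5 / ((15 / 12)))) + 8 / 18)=72 / 13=5.54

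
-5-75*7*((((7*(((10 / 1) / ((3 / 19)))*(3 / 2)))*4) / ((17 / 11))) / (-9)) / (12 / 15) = 6400370 / 51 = 125497.45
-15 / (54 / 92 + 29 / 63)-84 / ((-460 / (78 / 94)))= -46493937 / 3280835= -14.17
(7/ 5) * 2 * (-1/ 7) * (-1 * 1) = 2/ 5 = 0.40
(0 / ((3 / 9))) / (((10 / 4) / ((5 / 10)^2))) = 0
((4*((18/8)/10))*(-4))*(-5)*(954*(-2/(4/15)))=-128790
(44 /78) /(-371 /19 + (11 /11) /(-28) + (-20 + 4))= -11704 /737841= -0.02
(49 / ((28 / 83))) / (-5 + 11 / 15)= -8715 / 256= -34.04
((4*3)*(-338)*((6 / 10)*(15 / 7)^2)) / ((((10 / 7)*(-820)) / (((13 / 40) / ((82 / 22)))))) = 1957527 / 2353400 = 0.83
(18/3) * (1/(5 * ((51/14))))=28/85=0.33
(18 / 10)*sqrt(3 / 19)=9*sqrt(57) / 95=0.72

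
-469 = -469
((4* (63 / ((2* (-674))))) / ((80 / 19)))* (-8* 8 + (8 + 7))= 58653 / 26960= 2.18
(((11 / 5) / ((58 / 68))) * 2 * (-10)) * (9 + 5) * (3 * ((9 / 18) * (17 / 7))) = -76296 / 29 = -2630.90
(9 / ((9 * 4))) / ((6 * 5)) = 1 / 120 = 0.01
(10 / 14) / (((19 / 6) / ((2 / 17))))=60 / 2261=0.03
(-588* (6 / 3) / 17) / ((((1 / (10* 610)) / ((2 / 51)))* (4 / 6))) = -7173600 / 289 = -24822.15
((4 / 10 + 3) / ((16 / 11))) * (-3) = -7.01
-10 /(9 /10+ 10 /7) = -700 /163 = -4.29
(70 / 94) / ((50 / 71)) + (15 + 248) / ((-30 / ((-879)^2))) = -318353797 / 47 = -6773485.04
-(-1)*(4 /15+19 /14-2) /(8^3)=-79 /107520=-0.00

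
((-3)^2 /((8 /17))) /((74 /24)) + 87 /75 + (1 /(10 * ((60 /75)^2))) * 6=122843 /14800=8.30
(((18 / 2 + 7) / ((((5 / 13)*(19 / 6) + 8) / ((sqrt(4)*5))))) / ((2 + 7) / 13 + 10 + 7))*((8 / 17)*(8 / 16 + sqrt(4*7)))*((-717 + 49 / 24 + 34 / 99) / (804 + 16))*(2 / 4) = -153039640*sqrt(7) / 380367537 - 38259910 / 380367537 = -1.17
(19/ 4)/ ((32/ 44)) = 209/ 32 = 6.53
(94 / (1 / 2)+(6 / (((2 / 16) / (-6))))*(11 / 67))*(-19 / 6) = -445.60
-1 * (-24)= 24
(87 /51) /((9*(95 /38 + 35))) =58 /11475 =0.01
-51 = -51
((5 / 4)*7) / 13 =35 / 52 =0.67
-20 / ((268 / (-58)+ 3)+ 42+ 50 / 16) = -4640 / 10093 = -0.46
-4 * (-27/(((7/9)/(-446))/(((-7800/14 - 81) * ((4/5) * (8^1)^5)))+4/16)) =253820679487488/587547869429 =432.00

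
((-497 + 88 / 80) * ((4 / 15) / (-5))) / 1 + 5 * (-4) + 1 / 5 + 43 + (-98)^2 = 1206706 / 125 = 9653.65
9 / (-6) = -3 / 2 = -1.50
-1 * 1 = -1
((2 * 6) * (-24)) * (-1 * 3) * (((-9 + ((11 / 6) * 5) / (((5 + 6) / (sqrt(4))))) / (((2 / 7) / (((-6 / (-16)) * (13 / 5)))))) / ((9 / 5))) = -12012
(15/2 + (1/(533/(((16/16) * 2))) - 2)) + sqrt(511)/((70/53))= 5867/1066 + 53 * sqrt(511)/70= 22.62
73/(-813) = -73/813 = -0.09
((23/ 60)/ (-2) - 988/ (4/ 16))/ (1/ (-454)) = 107657701/ 60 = 1794295.02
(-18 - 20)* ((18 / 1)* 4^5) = -700416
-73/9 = -8.11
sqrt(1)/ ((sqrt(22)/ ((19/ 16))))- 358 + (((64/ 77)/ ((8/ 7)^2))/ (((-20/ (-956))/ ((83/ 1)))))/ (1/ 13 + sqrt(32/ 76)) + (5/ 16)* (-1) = -969085663/ 1173040 + 19* sqrt(22)/ 352 + 46934342* sqrt(38)/ 73315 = 3120.42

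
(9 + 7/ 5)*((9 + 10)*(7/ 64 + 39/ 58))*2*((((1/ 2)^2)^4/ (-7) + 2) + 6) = 1027524199/ 415744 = 2471.53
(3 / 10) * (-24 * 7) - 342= -1962 / 5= -392.40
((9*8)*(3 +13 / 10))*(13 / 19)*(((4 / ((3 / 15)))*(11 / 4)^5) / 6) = 270082527 / 2432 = 111053.67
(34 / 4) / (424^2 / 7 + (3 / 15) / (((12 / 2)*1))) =0.00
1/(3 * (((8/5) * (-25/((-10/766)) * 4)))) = 1/36768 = 0.00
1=1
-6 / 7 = -0.86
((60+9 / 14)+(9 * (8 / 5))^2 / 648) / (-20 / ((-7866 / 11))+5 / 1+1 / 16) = 671347368 / 56058275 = 11.98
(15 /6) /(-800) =-1 /320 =-0.00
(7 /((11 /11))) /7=1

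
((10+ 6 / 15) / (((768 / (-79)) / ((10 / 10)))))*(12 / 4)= -1027 / 320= -3.21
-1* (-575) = 575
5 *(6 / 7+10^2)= 3530 / 7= 504.29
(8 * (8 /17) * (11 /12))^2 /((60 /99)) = 19.65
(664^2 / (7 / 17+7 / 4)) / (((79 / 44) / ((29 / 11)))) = 3477787648 / 11613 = 299473.66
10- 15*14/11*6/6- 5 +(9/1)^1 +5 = -1/11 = -0.09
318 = 318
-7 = -7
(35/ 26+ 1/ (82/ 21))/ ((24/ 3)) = 427/ 2132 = 0.20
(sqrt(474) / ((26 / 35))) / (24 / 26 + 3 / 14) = 245*sqrt(474) / 207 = 25.77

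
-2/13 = -0.15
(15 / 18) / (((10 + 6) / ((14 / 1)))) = 35 / 48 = 0.73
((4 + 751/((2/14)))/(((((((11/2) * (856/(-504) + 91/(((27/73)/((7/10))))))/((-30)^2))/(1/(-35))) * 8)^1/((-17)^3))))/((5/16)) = 1004942751840/3545267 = 283460.39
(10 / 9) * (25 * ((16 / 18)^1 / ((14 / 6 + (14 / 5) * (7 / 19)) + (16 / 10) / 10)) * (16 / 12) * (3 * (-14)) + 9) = -382.27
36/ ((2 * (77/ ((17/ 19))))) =306/ 1463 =0.21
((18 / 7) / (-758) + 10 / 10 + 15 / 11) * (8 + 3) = 68879 / 2653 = 25.96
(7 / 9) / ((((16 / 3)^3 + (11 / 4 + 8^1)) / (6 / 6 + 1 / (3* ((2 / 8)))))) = 196 / 17545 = 0.01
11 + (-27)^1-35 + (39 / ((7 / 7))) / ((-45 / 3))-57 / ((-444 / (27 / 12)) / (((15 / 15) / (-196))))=-31097431 / 580160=-53.60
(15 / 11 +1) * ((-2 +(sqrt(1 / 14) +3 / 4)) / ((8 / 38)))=-1235 / 88 +247 * sqrt(14) / 308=-11.03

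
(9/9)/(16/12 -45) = -3/131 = -0.02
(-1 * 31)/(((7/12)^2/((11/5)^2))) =-540144/1225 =-440.93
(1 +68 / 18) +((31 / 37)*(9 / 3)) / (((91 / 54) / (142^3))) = 129415035805 / 30303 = 4270700.45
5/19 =0.26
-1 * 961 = -961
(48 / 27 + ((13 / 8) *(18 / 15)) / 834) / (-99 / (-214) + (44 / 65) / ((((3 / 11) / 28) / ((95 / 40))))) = 123906107 / 11521057812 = 0.01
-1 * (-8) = 8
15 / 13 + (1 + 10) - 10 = 2.15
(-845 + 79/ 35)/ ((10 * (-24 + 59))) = -14748/ 6125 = -2.41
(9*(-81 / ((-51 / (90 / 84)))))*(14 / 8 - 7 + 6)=10935 / 952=11.49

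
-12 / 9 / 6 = -2 / 9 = -0.22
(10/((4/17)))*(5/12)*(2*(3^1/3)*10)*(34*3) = 36125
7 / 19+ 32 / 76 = 15 / 19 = 0.79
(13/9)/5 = 13/45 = 0.29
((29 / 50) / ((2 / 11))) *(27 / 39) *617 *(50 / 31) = 1771407 / 806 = 2197.78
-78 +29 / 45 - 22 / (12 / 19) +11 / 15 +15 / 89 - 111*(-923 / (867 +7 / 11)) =259763167 / 38223720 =6.80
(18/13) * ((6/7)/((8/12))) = 162/91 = 1.78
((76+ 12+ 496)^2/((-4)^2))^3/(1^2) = 9685390482496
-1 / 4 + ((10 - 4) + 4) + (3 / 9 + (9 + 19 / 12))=62 / 3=20.67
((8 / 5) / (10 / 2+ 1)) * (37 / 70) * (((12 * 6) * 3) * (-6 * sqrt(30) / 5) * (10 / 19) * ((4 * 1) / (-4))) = 63936 * sqrt(30) / 3325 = 105.32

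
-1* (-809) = 809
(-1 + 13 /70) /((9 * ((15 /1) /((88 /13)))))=-836 /20475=-0.04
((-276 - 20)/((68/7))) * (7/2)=-1813/17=-106.65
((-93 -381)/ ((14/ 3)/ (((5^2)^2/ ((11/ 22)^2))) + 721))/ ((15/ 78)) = -9243000/ 2703757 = -3.42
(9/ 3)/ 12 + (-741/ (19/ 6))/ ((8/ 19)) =-1111/ 2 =-555.50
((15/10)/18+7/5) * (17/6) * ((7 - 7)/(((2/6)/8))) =0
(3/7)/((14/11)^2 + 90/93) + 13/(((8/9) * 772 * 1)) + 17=17.18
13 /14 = 0.93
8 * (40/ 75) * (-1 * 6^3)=-4608/ 5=-921.60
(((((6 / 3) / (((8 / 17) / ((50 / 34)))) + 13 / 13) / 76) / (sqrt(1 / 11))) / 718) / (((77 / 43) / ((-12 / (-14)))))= 0.00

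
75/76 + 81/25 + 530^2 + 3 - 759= 532281631/1900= 280148.23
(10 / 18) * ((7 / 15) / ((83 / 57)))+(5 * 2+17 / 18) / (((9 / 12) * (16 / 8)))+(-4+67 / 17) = 282509 / 38097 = 7.42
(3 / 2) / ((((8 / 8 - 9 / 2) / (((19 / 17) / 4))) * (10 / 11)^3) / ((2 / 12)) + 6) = -25289 / 850844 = -0.03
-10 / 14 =-5 / 7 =-0.71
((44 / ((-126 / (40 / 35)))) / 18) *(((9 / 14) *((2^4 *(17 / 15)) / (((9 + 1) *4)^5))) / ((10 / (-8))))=187 / 92610000000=0.00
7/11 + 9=106/11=9.64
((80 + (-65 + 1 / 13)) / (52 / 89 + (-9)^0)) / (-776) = -0.01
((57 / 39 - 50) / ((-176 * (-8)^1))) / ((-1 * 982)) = 631 / 17974528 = 0.00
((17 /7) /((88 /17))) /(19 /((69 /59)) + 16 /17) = 338997 /12419176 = 0.03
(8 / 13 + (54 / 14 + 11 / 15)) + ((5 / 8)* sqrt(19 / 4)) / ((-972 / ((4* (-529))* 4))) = 7106 / 1365 + 2645* sqrt(19) / 972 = 17.07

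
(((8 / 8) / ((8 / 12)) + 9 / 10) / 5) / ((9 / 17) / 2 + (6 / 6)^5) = 0.38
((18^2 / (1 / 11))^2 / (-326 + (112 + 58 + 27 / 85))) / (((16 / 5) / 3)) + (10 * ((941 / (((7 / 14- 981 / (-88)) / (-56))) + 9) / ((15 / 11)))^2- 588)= 2077042185079359343 / 18958528125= 109557143.43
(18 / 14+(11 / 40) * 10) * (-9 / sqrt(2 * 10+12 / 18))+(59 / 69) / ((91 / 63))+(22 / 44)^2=1007 / 1196 - 1017 * sqrt(186) / 1736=-7.15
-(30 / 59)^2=-900 / 3481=-0.26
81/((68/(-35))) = -2835/68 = -41.69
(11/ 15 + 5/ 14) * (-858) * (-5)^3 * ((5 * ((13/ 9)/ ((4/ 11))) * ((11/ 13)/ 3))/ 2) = 495298375/ 1512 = 327578.29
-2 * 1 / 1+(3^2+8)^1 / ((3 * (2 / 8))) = 62 / 3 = 20.67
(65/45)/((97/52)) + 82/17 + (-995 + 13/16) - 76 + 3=-1061.59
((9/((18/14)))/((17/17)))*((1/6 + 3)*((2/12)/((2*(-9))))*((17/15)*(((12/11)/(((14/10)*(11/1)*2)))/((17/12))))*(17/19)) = -17/3267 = -0.01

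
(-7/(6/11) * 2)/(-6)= 77/18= 4.28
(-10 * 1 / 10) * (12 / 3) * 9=-36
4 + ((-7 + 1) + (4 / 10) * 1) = -8 / 5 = -1.60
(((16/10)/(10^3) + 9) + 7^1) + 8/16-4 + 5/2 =9376/625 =15.00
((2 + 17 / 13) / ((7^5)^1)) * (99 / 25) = 4257 / 5462275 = 0.00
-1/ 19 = -0.05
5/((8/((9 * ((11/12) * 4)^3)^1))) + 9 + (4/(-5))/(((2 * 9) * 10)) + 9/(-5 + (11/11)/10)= 25088533/88200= 284.45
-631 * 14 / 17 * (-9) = 79506 / 17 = 4676.82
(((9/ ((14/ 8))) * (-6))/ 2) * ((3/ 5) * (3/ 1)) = -27.77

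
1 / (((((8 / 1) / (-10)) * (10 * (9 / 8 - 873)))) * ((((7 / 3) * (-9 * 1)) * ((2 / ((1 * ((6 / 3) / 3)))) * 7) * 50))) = -1 / 153798750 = -0.00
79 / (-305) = -79 / 305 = -0.26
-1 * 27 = -27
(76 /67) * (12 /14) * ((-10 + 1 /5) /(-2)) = 4.76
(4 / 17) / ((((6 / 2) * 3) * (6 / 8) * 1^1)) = 16 / 459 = 0.03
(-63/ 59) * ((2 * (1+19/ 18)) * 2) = -518/ 59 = -8.78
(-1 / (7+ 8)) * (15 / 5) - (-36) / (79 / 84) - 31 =2796 / 395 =7.08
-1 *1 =-1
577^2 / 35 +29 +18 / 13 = 4341902 / 455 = 9542.64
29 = 29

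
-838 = -838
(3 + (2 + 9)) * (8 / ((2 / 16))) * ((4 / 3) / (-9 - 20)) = -3584 / 87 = -41.20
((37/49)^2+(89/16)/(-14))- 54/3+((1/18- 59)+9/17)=-896249335/11755296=-76.24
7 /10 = 0.70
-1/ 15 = -0.07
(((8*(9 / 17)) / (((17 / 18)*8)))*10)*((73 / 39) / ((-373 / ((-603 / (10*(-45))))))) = -264114 / 7006805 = -0.04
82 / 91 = 0.90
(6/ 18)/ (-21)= -1/ 63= -0.02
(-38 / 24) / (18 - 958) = 0.00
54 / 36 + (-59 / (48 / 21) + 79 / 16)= -155 / 8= -19.38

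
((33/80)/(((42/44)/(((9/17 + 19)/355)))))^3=0.00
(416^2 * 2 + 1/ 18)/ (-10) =-6230017/ 180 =-34611.21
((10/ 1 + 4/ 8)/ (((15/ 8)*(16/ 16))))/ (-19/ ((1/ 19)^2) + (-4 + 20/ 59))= -1652/ 2024485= -0.00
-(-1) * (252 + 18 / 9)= 254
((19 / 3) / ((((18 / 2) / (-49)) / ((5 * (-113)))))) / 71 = 274.39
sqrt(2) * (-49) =-49 * sqrt(2) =-69.30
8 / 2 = 4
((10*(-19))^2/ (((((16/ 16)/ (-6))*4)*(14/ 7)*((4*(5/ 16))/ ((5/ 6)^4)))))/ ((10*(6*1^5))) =-225625/ 1296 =-174.09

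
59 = 59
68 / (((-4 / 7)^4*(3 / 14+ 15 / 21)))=285719 / 416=686.82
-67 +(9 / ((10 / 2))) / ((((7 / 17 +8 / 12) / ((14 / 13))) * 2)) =-236312 / 3575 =-66.10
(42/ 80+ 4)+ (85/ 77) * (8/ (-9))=98233/ 27720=3.54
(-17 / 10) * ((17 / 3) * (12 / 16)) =-289 / 40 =-7.22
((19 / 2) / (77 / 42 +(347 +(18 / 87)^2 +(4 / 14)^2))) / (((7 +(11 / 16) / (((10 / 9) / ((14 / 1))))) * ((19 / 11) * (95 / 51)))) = 9325008 / 17261316365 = 0.00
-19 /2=-9.50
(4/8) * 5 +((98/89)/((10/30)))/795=118121/47170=2.50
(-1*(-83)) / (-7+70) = 83 / 63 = 1.32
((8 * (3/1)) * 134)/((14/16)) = 3675.43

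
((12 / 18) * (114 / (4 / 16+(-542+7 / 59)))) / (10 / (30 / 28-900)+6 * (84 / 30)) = -5643114 / 675197215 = -0.01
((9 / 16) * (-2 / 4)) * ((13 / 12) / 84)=-13 / 3584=-0.00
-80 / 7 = -11.43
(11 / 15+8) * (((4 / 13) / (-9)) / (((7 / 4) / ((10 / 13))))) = -4192 / 31941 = -0.13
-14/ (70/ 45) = -9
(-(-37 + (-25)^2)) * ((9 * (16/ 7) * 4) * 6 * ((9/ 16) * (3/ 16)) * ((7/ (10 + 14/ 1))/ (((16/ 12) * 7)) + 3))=-1484973/ 16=-92810.81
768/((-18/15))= -640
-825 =-825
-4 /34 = -2 /17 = -0.12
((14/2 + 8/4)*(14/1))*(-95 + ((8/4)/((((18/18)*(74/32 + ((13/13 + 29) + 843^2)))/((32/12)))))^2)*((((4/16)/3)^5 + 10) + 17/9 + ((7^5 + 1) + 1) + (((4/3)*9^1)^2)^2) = -7231855686793386152231286041/16086664018476873216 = -449555960.05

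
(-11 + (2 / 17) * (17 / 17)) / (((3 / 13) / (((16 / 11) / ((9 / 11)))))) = -38480 / 459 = -83.83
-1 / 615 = -0.00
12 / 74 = 6 / 37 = 0.16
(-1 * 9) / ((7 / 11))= -99 / 7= -14.14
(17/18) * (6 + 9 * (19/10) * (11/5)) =12359/300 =41.20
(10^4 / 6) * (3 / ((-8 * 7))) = -625 / 7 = -89.29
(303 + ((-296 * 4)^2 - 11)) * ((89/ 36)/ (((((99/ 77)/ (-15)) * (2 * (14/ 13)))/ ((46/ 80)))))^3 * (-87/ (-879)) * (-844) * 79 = 3193191723292300554829147/ 755907821568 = 4224313642725.08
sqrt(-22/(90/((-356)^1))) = 2 * sqrt(4895)/15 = 9.33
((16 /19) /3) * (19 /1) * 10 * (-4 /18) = -320 /27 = -11.85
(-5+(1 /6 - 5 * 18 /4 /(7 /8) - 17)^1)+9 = -1619 /42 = -38.55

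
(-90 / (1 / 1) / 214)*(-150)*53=357750 / 107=3343.46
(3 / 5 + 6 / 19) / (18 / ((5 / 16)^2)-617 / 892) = 0.00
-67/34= -1.97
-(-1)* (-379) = -379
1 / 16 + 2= 33 / 16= 2.06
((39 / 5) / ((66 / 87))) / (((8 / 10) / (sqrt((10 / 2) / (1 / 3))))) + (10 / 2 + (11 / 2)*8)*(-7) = -343 + 1131*sqrt(15) / 88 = -293.22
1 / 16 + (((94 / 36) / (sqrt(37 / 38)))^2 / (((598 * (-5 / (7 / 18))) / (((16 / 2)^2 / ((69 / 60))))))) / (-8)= 0.07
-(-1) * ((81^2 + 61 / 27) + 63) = 178909 / 27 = 6626.26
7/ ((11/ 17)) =119/ 11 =10.82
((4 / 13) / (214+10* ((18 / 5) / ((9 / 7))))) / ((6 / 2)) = 0.00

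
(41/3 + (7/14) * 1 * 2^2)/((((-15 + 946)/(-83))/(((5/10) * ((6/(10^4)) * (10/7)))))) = -3901/6517000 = -0.00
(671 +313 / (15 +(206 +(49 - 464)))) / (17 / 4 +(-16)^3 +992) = -86574 / 400901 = -0.22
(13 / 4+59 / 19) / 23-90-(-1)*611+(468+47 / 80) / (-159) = 125269807 / 241680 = 518.33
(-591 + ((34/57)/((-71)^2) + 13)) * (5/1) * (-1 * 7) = 5812826320/287337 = 20230.00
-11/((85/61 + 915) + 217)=-671/69137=-0.01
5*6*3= 90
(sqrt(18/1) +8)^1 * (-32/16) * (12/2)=-96 - 36 * sqrt(2)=-146.91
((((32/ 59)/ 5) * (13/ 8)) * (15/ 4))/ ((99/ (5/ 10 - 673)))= -17485/ 3894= -4.49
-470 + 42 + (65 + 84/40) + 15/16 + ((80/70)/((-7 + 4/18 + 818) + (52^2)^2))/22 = -5837165797317/16216038608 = -359.96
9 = 9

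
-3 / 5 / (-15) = 1 / 25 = 0.04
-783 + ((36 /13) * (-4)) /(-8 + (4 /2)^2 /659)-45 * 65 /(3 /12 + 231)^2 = -781.67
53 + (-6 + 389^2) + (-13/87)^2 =1145704561/7569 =151368.02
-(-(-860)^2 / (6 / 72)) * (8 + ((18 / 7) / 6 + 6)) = 896395200 / 7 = 128056457.14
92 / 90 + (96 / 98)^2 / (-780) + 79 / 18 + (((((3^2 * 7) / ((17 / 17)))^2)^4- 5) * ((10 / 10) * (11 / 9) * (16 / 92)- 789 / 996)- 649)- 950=-154266962579656315997081 / 1072541106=-143833147015678.41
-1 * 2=-2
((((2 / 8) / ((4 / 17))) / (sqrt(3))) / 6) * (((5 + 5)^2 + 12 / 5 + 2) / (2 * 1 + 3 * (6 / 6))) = 493 * sqrt(3) / 400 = 2.13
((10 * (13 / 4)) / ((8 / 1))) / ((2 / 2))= 65 / 16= 4.06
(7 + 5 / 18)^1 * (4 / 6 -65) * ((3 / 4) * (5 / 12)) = -126415 / 864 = -146.31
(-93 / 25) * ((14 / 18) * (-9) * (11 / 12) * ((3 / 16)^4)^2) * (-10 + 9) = -15661107 / 429496729600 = -0.00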